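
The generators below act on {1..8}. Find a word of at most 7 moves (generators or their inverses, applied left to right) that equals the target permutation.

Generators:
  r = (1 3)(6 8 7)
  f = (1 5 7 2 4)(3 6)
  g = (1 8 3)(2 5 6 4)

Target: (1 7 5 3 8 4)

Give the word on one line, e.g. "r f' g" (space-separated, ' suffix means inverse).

f r' g r r

  after f: (1 5 7 2 4)(3 6)
  after r': (1 5 8 6)(2 4 3 7)
  after g: (1 6 8 4)(3 7 5)
  after r: (1 8 4 3 6 7 5)
  after r: (1 7 5 3 8 4)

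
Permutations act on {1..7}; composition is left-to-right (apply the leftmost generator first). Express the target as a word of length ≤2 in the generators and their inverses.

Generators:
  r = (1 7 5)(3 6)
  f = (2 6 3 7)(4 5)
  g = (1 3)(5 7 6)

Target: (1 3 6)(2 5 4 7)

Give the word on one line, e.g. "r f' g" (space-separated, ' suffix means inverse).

  after f: (2 6 3 7)(4 5)
  after g: (1 3 6)(2 5 4 7)

f g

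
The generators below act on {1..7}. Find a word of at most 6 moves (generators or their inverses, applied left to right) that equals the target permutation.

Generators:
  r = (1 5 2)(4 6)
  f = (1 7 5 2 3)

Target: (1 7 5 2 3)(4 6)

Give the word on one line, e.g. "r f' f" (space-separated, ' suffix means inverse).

r' r' f' r

  after r': (1 2 5)(4 6)
  after r': (1 5 2)
  after f': (1 7)(2 3)
  after r: (1 7 5 2 3)(4 6)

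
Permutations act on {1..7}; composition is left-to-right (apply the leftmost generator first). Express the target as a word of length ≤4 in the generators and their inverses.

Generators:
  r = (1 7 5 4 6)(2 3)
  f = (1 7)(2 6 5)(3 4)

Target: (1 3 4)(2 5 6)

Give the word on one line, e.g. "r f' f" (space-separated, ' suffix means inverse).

  after f: (1 7)(2 6 5)(3 4)
  after r: (1 5 3 6 4 2)
  after f: (1 2 7)(3 5 4 6)
  after r: (1 3 4)(2 5 6)

f r f r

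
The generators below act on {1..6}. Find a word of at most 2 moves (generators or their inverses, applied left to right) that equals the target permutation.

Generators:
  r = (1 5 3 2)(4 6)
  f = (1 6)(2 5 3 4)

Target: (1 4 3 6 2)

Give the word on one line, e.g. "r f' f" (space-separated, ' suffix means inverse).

f r'

  after f: (1 6)(2 5 3 4)
  after r': (1 4 3 6 2)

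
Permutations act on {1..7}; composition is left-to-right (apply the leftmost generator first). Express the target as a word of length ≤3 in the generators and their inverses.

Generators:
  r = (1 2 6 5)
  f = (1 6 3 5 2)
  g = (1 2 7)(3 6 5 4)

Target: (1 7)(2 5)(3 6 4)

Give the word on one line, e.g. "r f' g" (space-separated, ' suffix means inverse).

r g

  after r: (1 2 6 5)
  after g: (1 7)(2 5)(3 6 4)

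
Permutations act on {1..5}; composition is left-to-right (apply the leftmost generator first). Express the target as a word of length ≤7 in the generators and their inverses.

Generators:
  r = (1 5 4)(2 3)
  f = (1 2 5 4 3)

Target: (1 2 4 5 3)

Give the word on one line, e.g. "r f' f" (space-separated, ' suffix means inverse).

f r' f r f'

  after f: (1 2 5 4 3)
  after r': (1 3 4 2)
  after f: (4 5)
  after r: (1 5)(2 3)
  after f': (1 2 4 5 3)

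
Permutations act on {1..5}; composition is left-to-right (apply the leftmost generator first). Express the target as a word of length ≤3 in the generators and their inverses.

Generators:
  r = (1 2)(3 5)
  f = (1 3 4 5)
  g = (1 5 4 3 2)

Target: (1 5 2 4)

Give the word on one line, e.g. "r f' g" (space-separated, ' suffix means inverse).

  after r: (1 2)(3 5)
  after g: (2 5)(3 4)
  after f': (1 5 2 4)

r g f'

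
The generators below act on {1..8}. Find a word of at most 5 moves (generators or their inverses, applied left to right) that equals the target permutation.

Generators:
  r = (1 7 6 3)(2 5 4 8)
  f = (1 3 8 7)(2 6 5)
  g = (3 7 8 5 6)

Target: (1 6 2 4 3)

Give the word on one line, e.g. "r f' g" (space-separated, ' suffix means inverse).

  after r': (1 3 6 7)(2 8 4 5)
  after g: (1 7)(2 5)(4 6 8)
  after r: (1 6 2 4 3)

r' g r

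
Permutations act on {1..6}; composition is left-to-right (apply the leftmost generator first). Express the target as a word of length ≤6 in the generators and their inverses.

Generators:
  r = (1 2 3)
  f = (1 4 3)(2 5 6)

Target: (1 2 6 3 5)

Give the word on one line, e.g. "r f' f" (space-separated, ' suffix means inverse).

f r f r'

  after f: (1 4 3)(2 5 6)
  after r: (1 4)(2 5 6 3)
  after f: (1 3 5 2 6)
  after r': (1 2 6 3 5)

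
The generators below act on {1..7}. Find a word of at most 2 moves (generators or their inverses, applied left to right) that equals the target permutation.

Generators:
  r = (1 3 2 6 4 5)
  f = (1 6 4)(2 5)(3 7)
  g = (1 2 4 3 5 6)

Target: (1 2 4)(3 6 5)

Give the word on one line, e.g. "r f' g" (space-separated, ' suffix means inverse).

  after r: (1 3 2 6 4 5)
  after r: (1 2 4)(3 6 5)

r r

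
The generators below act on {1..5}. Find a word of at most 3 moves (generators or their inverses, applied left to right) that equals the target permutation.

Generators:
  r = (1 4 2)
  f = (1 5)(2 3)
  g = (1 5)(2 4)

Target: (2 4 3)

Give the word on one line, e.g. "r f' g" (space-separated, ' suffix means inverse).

  after g: (1 5)(2 4)
  after f: (2 4 3)

g f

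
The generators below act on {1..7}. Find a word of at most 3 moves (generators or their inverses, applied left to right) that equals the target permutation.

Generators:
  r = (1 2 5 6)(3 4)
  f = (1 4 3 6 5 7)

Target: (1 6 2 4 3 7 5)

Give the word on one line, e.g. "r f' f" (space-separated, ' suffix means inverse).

f r' f

  after f: (1 4 3 6 5 7)
  after r': (1 3 5 7 6 2)
  after f: (1 6 2 4 3 7 5)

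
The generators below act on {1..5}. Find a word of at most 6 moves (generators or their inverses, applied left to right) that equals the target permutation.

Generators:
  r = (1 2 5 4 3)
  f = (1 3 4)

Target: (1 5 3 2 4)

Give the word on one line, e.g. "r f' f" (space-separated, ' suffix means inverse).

r r f' f' f'

  after r: (1 2 5 4 3)
  after r: (1 5 3 2 4)
  after f': (1 5)(2 3)
  after f': (1 5 4 3 2)
  after f': (1 5 3 2 4)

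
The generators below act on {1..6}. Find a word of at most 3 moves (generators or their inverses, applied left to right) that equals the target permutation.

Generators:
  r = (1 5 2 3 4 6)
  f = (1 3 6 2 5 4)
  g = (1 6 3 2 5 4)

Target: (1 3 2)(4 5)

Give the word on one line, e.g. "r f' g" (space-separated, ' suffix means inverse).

  after r: (1 5 2 3 4 6)
  after g': (1 2 6 4)(3 5)
  after r: (1 3 2)(4 5)

r g' r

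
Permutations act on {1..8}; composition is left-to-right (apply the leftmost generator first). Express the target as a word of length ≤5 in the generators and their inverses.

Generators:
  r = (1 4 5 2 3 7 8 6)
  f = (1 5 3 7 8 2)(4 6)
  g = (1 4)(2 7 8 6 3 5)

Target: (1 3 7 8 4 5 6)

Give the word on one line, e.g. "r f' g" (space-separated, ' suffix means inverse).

r r g'

  after r: (1 4 5 2 3 7 8 6)
  after r: (1 5 3 8)(2 7 6 4)
  after g': (1 3 7 8 4 5 6)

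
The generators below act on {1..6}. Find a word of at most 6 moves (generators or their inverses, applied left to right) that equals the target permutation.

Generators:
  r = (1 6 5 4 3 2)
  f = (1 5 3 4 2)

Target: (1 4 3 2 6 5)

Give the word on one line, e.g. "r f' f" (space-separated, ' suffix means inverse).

r f' r r

  after r: (1 6 5 4 3 2)
  after f': (1 6)(3 4 5)
  after r: (1 5 2)
  after r: (1 4 3 2 6 5)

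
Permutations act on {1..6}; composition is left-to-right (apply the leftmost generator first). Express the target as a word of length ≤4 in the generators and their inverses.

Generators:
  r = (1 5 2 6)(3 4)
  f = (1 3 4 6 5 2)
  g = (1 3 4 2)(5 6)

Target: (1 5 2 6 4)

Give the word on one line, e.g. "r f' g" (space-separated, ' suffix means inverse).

r' g'

  after r': (1 6 2 5)(3 4)
  after g': (1 5 2 6 4)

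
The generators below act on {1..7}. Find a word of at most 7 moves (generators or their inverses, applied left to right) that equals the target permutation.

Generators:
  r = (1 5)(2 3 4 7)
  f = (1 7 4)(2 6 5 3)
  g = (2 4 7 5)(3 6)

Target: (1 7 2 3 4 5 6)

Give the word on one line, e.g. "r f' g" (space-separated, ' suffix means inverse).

  after g: (2 4 7 5)(3 6)
  after r': (1 5 7)(2 3 6)
  after g': (1 7)(2 6 5 4)
  after r': (1 4 7 5 3 2 6)
  after g: (1 7 2 3 4 5 6)

g r' g' r' g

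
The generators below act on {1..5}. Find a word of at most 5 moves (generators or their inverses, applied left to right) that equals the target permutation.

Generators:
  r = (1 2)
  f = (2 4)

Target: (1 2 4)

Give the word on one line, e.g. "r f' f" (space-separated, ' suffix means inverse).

r' f' r f

  after r': (1 2)
  after f': (1 4 2)
  after r: (1 4)
  after f: (1 2 4)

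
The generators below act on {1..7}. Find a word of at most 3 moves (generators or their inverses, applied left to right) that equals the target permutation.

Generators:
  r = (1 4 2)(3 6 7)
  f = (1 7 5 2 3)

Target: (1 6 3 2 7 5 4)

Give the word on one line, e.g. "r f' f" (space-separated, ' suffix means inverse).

  after f: (1 7 5 2 3)
  after r: (1 3 4 2 6 7 5)
  after r: (1 6 3 2 7 5 4)

f r r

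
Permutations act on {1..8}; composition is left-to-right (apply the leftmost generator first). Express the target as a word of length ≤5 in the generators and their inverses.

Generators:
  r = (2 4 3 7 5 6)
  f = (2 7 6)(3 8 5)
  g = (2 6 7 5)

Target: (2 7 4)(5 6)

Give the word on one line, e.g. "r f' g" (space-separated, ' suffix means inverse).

  after f: (2 7 6)(3 8 5)
  after g': (2 6 5 3 8 7)
  after r: (3 8 5 7 4)
  after f': (2 6 7 4 5)
  after g: (2 7 4)(5 6)

f g' r f' g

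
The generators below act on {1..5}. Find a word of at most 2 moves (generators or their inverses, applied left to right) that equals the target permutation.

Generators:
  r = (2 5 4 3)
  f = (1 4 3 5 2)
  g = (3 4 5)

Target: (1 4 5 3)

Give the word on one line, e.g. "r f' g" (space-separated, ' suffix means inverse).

r f

  after r: (2 5 4 3)
  after f: (1 4 5 3)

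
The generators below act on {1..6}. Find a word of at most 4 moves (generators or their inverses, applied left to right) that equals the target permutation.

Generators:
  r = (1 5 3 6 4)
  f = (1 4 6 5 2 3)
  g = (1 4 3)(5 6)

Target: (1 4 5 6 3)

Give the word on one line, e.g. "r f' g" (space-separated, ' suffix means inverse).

r r g g

  after r: (1 5 3 6 4)
  after r: (1 3 4 5 6)
  after g: (4 6)
  after g: (1 4 5 6 3)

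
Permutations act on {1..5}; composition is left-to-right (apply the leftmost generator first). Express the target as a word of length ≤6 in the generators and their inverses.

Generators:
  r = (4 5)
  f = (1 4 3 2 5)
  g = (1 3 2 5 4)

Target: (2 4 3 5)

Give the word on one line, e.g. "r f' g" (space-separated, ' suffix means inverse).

  after r: (4 5)
  after g': (1 4 2 3)
  after f': (2 4 3 5)
  after r: (2 5)(3 4)
  after r: (2 4 3 5)

r g' f' r r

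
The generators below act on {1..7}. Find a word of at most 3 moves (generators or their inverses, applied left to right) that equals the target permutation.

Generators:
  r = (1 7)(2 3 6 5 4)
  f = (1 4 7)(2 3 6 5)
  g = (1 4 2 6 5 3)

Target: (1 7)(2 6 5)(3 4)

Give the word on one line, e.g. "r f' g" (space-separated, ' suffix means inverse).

  after f': (1 7 4)(2 5 6 3)
  after g': (1 7)(2 6 5)(3 4)

f' g'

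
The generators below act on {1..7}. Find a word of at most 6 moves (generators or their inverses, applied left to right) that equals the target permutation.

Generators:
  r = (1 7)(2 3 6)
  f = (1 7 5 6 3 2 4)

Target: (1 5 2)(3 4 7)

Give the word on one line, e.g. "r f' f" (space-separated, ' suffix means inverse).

  after f: (1 7 5 6 3 2 4)
  after f: (1 5 3 4 7 6 2)
  after r: (1 5 6 3 4)(2 7)
  after r: (1 5 2)(3 4 7)

f f r r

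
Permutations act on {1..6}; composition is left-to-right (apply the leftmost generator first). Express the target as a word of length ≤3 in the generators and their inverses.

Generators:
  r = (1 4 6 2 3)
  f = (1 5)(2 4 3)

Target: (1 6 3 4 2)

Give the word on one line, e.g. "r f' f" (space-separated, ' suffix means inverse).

r r

  after r: (1 4 6 2 3)
  after r: (1 6 3 4 2)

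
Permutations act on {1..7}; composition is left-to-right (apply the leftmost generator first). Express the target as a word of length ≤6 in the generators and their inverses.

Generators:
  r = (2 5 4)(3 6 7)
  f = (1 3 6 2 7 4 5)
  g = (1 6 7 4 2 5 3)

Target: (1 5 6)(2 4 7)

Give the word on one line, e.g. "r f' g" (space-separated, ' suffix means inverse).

  after r': (2 4 5)(3 7 6)
  after g: (1 6)(3 4)
  after f: (1 2 7 4 6 3 5)
  after g: (1 5 6)(2 4 7)

r' g f g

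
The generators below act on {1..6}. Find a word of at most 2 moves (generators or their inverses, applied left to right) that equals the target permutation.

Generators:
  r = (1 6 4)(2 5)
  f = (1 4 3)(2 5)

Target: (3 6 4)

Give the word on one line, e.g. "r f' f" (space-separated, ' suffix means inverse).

f r

  after f: (1 4 3)(2 5)
  after r: (3 6 4)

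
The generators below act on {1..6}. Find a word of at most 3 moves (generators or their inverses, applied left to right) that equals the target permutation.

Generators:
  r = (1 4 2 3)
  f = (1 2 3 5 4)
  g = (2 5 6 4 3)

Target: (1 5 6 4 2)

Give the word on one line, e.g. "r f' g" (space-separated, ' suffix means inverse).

  after f: (1 2 3 5 4)
  after g': (1 3 2 4)(5 6)
  after f: (1 5 6 4 2)

f g' f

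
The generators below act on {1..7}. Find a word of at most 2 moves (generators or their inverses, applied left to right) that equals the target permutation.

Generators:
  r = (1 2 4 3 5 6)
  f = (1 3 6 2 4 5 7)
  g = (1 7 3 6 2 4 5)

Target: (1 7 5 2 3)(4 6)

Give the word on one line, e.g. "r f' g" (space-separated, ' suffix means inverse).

g r

  after g: (1 7 3 6 2 4 5)
  after r: (1 7 5 2 3)(4 6)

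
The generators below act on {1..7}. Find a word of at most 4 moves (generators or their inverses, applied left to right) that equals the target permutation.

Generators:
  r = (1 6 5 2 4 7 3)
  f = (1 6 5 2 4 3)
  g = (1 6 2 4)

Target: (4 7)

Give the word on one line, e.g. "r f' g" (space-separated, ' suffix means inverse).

f r'

  after f: (1 6 5 2 4 3)
  after r': (4 7)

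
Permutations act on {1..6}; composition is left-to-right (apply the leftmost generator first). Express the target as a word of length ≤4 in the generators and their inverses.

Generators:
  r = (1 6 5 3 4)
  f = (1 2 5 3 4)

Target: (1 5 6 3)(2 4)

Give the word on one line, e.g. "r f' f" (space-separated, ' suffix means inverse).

r' f' f'

  after r': (1 4 3 5 6)
  after f': (1 3 2)(4 5 6)
  after f': (1 5 6 3)(2 4)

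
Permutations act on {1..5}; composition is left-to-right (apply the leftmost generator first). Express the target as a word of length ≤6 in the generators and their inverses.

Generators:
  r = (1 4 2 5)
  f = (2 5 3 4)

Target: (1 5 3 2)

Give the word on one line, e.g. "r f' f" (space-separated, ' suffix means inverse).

  after r: (1 4 2 5)
  after f: (1 2 3 4 5)
  after f: (1 5)(2 4 3)
  after r': (1 2)(3 4)
  after f: (1 5 3 2)

r f f r' f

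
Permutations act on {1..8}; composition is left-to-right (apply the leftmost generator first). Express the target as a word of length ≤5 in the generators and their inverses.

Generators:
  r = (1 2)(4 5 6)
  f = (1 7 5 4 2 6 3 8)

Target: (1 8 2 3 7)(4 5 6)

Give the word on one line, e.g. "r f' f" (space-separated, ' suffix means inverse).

f' f' r f

  after f': (1 8 3 6 2 4 5 7)
  after f': (1 3 2 5)(4 7 8 6)
  after r: (1 3)(2 6 5)(4 7 8)
  after f: (1 8 2 3 7)(4 5 6)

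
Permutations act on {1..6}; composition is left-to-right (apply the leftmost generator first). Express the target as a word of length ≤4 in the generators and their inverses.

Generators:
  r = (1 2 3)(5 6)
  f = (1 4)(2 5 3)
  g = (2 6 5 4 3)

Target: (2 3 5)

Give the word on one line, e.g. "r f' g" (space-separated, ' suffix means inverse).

f f

  after f: (1 4)(2 5 3)
  after f: (2 3 5)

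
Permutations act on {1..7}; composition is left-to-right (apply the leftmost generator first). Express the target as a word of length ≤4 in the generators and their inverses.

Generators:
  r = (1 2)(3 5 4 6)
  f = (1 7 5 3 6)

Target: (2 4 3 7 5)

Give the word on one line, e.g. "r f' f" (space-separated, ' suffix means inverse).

r' f f r

  after r': (1 2)(3 6 4 5)
  after f: (1 2 7 5 6 4 3)
  after f: (1 2 5)(3 7)(4 6)
  after r: (2 4 3 7 5)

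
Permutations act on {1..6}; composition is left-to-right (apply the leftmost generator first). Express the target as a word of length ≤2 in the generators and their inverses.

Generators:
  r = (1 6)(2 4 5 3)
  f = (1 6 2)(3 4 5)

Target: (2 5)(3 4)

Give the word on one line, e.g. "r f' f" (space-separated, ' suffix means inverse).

r' r'

  after r': (1 6)(2 3 5 4)
  after r': (2 5)(3 4)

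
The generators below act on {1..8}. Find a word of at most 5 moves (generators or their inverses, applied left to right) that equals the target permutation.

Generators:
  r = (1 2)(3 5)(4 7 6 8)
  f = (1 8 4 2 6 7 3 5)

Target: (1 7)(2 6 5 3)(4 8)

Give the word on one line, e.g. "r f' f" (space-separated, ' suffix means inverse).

  after r': (1 2)(3 5)(4 8 6 7)
  after f: (1 6 3)(2 8 7)
  after r': (1 7)(2 6 5 3)(4 8)

r' f r'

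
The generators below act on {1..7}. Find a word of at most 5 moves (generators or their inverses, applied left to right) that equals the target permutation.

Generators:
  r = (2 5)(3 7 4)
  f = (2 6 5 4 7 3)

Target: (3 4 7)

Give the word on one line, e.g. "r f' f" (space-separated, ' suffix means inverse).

r f' r' f'

  after r: (2 5)(3 7 4)
  after f': (2 6)(3 4 7 5)
  after r': (2 6 5 4 3 7)
  after f': (3 4 7)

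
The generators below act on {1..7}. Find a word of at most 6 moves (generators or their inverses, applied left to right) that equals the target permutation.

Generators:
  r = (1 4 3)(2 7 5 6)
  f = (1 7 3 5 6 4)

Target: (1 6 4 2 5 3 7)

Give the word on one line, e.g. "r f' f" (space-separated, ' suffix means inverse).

r f' r' f

  after r: (1 4 3)(2 7 5 6)
  after f': (1 6 2)(3 4 7)
  after r': (1 5 7 4 2 3)
  after f: (1 6 4 2 5 3 7)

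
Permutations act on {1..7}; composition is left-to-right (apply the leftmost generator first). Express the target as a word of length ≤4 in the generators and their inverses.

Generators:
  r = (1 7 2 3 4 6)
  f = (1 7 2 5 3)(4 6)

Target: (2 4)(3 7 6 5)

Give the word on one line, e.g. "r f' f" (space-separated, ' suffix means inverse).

  after r': (1 6 4 3 2 7)
  after r': (1 4 2)(3 7 6)
  after f': (1 6 5 2 3)(4 7)
  after r: (2 4)(3 7 6 5)

r' r' f' r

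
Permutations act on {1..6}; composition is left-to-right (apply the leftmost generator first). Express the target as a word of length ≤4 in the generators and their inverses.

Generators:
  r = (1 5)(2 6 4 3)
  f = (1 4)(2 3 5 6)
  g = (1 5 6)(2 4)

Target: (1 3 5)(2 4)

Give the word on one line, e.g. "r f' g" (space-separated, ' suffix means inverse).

  after f: (1 4)(2 3 5 6)
  after g': (1 2 3)(4 6)
  after r': (1 3 5)(2 4)

f g' r'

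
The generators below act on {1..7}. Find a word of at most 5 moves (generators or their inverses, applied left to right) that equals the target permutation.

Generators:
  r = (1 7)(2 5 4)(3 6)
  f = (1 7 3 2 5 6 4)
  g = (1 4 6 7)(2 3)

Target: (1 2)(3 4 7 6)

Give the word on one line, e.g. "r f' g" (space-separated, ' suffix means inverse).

f g' r f

  after f: (1 7 3 2 5 6 4)
  after g': (1 6)(2 5 4 7)
  after r: (1 3 6 7 5 2 4)
  after f: (1 2)(3 4 7 6)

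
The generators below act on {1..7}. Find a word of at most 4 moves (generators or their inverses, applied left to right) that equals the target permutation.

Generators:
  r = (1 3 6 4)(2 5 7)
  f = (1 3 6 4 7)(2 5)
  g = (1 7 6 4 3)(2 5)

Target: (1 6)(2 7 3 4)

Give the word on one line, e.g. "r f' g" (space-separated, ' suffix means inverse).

f r

  after f: (1 3 6 4 7)(2 5)
  after r: (1 6)(2 7 3 4)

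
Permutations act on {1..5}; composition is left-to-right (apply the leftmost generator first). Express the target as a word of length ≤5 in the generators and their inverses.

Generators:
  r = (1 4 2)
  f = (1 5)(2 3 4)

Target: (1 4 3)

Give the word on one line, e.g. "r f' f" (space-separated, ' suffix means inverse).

r f' f' r'

  after r: (1 4 2)
  after f': (1 3 2 5)
  after f': (1 2)(3 4)
  after r': (1 4 3)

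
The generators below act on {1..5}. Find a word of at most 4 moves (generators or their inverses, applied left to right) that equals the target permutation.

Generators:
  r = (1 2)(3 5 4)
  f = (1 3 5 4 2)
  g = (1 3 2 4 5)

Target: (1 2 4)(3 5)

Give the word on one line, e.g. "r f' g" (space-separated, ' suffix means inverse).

  after g': (1 5 4 2 3)
  after f': (1 3 2)
  after g': (2 5 4)
  after r: (1 2 4)(3 5)

g' f' g' r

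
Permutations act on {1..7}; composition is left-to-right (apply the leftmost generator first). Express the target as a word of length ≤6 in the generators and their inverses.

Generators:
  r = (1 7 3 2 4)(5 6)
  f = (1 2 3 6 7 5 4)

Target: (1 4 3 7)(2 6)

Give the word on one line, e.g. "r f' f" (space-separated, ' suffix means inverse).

f' r f r

  after f': (1 4 5 7 6 3 2)
  after r: (2 7 5 3 4 6)
  after f: (1 2 5 6 3)(4 7)
  after r: (1 4 3 7)(2 6)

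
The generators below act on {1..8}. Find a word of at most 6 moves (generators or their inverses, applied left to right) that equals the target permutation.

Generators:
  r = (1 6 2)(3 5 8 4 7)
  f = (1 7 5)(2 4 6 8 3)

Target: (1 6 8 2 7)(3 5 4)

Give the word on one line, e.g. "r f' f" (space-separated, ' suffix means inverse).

f r' r' f'

  after f: (1 7 5)(2 4 6 8 3)
  after r': (1 4)(2 8 7 3 6 5)
  after r': (1 8 4 2 5 6 3)
  after f': (1 6 8 2 7)(3 5 4)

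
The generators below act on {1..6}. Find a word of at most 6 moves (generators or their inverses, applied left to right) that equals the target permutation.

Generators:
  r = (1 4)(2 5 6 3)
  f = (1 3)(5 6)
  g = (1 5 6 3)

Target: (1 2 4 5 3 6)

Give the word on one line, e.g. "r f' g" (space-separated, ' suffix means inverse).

  after g': (1 3 6 5)
  after r': (1 6 2 3 5 4)
  after g: (1 3 6 2)(4 5)
  after r: (1 2 4 6 5)
  after g': (1 2 4 5 3 6)

g' r' g r g'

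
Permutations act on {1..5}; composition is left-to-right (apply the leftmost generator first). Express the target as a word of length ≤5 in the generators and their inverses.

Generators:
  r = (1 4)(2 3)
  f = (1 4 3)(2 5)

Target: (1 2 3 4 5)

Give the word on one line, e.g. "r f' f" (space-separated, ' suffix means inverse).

  after f: (1 4 3)(2 5)
  after r: (2 5 3 4)
  after f': (1 3)(4 5)
  after r': (1 2 3 4 5)

f r f' r'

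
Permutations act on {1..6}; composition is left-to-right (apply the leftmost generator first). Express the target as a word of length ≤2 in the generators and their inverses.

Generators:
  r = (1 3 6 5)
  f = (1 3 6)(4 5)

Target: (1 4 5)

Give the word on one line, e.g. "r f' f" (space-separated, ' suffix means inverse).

  after r': (1 5 6 3)
  after f: (1 4 5)

r' f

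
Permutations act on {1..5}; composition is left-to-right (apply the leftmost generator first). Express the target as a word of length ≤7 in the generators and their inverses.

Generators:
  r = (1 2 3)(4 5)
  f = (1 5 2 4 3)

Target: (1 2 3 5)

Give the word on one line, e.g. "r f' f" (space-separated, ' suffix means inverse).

  after r': (1 3 2)(4 5)
  after r': (1 2 3)
  after r': (4 5)
  after f: (1 5 3)(2 4)
  after f: (1 2 3 5)

r' r' r' f f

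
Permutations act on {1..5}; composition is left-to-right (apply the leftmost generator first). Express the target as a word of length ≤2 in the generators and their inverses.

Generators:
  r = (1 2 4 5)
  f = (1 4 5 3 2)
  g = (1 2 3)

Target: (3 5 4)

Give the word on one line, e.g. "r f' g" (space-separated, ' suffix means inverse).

f' g'

  after f': (1 2 3 5 4)
  after g': (3 5 4)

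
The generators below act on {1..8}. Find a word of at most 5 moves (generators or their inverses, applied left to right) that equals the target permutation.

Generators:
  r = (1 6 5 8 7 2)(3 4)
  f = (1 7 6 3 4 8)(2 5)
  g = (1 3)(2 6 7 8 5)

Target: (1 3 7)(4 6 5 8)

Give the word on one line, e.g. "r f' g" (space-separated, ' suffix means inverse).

g r f'

  after g: (1 3)(2 6 7 8 5)
  after r: (1 4 3 6 2 5)
  after f': (1 3 7)(4 6 5 8)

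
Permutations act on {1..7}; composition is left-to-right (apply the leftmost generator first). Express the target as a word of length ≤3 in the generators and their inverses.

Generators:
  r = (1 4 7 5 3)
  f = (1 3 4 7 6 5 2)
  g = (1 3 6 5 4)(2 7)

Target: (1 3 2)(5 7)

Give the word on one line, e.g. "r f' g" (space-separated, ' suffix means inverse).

  after f: (1 3 4 7 6 5 2)
  after r: (2 4 5)(3 7 6)
  after g: (1 3 2)(5 7)

f r g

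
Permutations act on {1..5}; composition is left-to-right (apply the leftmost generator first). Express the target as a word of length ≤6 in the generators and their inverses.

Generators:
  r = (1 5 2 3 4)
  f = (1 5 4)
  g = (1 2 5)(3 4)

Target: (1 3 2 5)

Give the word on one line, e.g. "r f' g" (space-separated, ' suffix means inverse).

r f g f'

  after r: (1 5 2 3 4)
  after f: (1 4 5 2 3)
  after g: (1 3 2 4)
  after f': (1 3 2 5)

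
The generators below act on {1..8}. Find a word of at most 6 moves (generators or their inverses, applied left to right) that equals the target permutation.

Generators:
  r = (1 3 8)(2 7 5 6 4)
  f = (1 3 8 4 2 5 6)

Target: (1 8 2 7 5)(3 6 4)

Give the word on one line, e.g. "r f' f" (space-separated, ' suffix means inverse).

f' r' f' r' f'

  after f': (1 6 5 2 4 8 3)
  after r': (1 5 4 3 8)(2 6 7)
  after f': (1 2 5 8 6 7 4)
  after r': (1 4 8 5 3)(2 7 6)
  after f': (1 8 2 7 5)(3 6 4)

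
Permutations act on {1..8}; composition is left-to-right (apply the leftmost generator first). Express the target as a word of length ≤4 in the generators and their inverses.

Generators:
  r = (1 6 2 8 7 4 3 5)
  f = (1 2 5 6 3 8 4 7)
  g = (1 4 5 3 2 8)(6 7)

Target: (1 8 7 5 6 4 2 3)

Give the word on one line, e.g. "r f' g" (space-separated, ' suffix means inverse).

  after g: (1 4 5 3 2 8)(6 7)
  after f': (1 8 7 5 6 4 2 3)

g f'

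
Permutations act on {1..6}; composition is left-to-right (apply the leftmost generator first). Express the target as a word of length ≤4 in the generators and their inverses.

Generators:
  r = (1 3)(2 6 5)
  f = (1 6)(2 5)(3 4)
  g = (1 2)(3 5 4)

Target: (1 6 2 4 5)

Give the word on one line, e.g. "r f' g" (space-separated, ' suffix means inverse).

  after f': (1 6)(2 5)(3 4)
  after g: (1 6 2 4 5)

f' g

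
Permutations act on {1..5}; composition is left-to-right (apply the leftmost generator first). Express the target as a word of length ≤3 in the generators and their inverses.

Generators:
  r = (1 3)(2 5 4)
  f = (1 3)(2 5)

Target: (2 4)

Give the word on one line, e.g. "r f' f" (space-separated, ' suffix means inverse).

f' r

  after f': (1 3)(2 5)
  after r: (2 4)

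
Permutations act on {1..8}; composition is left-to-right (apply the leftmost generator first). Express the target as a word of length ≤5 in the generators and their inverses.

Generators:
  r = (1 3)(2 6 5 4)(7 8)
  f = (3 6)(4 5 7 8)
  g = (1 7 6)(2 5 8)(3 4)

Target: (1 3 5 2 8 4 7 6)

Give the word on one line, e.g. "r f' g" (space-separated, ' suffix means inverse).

g r f g

  after g: (1 7 6)(2 5 8)(3 4)
  after r: (1 8 6 3 2 4)(5 7)
  after f: (1 4)(2 5 8 3)
  after g: (1 3 5 2 8 4 7 6)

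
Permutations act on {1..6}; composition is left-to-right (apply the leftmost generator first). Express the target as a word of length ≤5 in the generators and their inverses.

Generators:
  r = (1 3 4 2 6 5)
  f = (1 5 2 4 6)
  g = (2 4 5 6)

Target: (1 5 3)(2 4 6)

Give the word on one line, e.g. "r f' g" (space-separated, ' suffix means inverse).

f f g' f r'

  after f: (1 5 2 4 6)
  after f: (1 2 6 5 4)
  after g': (1 6 4)(2 5)
  after f: (4 5)
  after r': (1 5 3)(2 4 6)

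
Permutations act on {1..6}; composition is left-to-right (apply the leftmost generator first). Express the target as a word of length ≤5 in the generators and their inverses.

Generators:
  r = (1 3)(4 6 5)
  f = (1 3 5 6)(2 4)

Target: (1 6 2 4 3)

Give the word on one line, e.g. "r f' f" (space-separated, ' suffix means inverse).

  after r: (1 3)(4 6 5)
  after r: (4 5 6)
  after f': (1 6 2 4 3)

r r f'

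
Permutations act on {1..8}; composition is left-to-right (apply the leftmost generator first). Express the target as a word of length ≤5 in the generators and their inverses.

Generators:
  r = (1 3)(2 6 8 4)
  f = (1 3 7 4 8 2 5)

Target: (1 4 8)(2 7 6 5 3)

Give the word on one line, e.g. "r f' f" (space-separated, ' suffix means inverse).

f f r' f

  after f: (1 3 7 4 8 2 5)
  after f: (1 7 8 5 3 4 2)
  after r': (1 7 6 2 3 8 5)
  after f: (1 4 8)(2 7 6 5 3)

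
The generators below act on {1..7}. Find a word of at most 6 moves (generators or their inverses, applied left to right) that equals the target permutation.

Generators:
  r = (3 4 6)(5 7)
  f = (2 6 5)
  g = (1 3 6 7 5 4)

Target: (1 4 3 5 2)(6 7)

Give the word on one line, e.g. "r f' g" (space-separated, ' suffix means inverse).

f r' g r

  after f: (2 6 5)
  after r': (2 4 3 6 7 5)
  after g: (1 3 7 4 6 5 2)
  after r: (1 4 3 5 2)(6 7)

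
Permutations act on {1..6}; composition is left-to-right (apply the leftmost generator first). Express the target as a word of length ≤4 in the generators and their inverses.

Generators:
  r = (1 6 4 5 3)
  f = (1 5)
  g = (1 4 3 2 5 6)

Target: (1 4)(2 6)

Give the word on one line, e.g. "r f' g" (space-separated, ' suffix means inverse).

  after g': (1 6 5 2 3 4)
  after g': (1 5 3)(2 4 6)
  after r': (1 4)(2 6)

g' g' r'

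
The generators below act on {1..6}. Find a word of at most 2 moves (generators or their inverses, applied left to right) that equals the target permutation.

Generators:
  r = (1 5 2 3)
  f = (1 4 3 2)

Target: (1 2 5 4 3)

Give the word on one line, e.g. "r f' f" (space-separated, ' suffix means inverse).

  after r': (1 3 2 5)
  after f: (1 2 5 4 3)

r' f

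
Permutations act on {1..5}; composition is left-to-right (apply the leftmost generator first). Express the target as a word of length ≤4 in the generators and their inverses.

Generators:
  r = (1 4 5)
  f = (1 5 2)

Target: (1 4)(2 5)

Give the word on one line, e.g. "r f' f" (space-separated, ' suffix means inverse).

  after f: (1 5 2)
  after r': (1 4)(2 5)

f r'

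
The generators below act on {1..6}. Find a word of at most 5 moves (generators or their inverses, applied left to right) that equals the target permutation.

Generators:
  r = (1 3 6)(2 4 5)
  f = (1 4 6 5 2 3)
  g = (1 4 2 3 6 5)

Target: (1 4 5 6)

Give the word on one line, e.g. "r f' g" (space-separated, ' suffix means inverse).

  after r': (1 6 3)(2 5 4)
  after g: (1 5 2)(3 4)
  after g: (2 4 6 5 3)
  after g: (1 4 5 6)

r' g g g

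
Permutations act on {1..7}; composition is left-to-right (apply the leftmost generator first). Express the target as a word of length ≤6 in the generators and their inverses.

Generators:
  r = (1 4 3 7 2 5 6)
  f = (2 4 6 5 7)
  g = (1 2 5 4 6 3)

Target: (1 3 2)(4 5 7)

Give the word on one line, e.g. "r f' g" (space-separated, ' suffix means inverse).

  after f: (2 4 6 5 7)
  after f: (2 6 7 4 5)
  after f: (2 5 4 7 6)
  after r: (1 4 2 6 5 3 7)
  after r: (1 3 2)(4 5 7)

f f f r r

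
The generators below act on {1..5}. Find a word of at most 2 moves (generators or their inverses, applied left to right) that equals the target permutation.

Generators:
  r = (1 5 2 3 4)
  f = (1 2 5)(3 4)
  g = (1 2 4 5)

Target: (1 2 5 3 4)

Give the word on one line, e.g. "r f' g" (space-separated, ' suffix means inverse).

g' f'

  after g': (1 5 4 2)
  after f': (1 2 5 3 4)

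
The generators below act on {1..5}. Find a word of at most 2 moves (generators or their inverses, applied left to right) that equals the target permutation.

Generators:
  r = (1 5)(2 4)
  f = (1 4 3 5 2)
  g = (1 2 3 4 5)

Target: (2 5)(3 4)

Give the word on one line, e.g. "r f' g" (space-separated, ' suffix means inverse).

  after g': (1 5 4 3 2)
  after r': (2 5)(3 4)

g' r'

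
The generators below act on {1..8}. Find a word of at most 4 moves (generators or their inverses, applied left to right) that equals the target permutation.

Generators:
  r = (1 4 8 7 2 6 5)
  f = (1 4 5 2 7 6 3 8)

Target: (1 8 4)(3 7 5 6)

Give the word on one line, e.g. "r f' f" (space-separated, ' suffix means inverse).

f r

  after f: (1 4 5 2 7 6 3 8)
  after r: (1 8 4)(3 7 5 6)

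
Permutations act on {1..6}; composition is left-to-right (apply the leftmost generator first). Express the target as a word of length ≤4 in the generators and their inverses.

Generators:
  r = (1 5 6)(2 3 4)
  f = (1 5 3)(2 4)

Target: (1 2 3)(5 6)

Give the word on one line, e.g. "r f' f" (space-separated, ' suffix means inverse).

f' r'

  after f': (1 3 5)(2 4)
  after r': (1 2 3)(5 6)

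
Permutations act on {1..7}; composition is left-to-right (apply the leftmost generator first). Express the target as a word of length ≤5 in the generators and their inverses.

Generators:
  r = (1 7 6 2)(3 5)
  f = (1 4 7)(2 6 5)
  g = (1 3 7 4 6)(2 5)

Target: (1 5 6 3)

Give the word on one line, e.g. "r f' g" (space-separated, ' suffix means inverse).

  after f': (1 7 4)(2 5 6)
  after r': (2 3 5 7 4)
  after r': (1 2 5)(4 6 7)
  after g': (1 5 6 3)

f' r' r' g'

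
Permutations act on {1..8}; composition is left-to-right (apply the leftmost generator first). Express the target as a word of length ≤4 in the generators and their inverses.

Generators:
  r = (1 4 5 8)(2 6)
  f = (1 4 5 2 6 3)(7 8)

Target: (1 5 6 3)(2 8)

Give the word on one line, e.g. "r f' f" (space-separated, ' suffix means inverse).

  after r': (1 8 5 4)(2 6)
  after f: (1 7 8 2 3)
  after f: (1 8 6 3 4 5 2)
  after r': (1 5 6 3)(2 8)

r' f f r'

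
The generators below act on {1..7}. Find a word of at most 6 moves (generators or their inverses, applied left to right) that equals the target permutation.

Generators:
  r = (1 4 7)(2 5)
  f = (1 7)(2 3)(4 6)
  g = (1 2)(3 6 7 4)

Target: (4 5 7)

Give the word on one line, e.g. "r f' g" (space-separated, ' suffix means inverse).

  after g': (1 2)(3 4 7 6)
  after r: (1 5 2 4)(3 7 6)
  after g': (1 5)(2 7 3 6 4)
  after r: (1 2)(3 6 7)(4 5)
  after g': (4 5 7)

g' r g' r g'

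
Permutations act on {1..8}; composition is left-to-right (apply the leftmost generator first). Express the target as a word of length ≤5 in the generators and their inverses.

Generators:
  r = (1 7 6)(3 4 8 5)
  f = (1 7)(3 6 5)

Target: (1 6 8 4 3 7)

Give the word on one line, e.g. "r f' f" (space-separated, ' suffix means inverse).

f f f f r'

  after f: (1 7)(3 6 5)
  after f: (3 5 6)
  after f: (1 7)
  after f: (3 6 5)
  after r': (1 6 8 4 3 7)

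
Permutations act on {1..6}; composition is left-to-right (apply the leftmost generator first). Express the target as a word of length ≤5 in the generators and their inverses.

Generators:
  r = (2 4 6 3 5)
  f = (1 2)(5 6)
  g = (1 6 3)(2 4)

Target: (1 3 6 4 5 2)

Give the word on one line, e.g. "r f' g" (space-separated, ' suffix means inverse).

r' g r f

  after r': (2 5 3 6 4)
  after g: (1 6 2 5)
  after r: (1 3 5)(4 6)
  after f: (1 3 6 4 5 2)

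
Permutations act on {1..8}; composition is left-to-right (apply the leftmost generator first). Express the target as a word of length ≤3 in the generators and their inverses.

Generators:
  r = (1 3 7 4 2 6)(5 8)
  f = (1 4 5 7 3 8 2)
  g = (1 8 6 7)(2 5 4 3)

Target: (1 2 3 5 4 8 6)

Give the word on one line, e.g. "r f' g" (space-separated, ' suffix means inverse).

  after f: (1 4 5 7 3 8 2)
  after r: (1 2 3 5 4 8 6)

f r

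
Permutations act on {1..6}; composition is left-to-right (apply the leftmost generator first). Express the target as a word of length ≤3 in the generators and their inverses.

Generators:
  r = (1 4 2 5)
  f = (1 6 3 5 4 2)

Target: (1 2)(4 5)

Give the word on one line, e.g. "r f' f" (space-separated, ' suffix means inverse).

  after r: (1 4 2 5)
  after r: (1 2)(4 5)

r r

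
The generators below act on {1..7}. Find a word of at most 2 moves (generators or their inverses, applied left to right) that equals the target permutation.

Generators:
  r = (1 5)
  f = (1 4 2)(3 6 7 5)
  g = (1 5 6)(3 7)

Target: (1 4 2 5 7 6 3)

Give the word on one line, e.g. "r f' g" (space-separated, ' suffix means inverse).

  after f: (1 4 2)(3 6 7 5)
  after g: (1 4 2 5 7 6 3)

f g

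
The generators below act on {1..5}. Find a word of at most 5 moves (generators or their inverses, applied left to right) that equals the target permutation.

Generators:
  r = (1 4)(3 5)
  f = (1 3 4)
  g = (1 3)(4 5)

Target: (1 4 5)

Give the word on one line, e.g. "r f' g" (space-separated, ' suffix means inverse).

g' r' g f r'

  after g': (1 3)(4 5)
  after r': (1 5)(3 4)
  after g: (1 4)(3 5)
  after f: (3 5 4)
  after r': (1 4 5)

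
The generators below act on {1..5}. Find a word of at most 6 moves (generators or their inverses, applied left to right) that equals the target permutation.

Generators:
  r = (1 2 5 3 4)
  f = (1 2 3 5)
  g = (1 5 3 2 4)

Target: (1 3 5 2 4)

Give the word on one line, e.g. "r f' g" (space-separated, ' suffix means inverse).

  after r': (1 4 3 5 2)
  after g': (1 2 4 5 3)
  after r': (2 3 4)
  after g: (1 5 3)
  after g: (1 3 5 2 4)

r' g' r' g g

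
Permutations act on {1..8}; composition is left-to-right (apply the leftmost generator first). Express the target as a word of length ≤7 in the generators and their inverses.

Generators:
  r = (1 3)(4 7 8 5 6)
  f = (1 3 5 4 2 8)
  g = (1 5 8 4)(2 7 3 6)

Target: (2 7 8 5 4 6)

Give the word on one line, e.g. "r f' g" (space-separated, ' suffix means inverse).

  after g: (1 5 8 4)(2 7 3 6)
  after f: (1 4 3 6 8 2 7 5)
  after r': (1 6 7 8 2 4)(3 5)
  after g': (1 3)(2 8 6)(5 7)
  after r': (2 7 8 5 4 6)

g f r' g' r'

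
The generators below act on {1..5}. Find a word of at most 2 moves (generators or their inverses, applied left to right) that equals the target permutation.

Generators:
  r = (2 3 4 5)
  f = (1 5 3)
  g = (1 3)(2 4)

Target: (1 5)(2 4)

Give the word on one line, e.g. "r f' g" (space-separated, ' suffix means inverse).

g' f'

  after g': (1 3)(2 4)
  after f': (1 5)(2 4)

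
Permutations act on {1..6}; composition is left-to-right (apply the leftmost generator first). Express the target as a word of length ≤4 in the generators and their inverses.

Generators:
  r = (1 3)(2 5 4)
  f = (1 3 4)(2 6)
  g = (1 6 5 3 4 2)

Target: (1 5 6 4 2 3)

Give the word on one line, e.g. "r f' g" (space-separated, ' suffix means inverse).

  after r': (1 3)(2 4 5)
  after f: (1 4 5 6 2)
  after r': (1 5 6 4 2 3)

r' f r'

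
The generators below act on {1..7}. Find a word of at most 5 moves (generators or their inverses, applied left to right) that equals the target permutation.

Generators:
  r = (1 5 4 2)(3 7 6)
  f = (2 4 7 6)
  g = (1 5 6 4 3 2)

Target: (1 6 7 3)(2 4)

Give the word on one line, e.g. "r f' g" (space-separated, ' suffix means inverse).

  after r': (1 2 4 5)(3 6 7)
  after g': (1 3 5 2 6 7 4)
  after f: (1 3 5 4)
  after r': (1 6 7 3)(2 4)

r' g' f r'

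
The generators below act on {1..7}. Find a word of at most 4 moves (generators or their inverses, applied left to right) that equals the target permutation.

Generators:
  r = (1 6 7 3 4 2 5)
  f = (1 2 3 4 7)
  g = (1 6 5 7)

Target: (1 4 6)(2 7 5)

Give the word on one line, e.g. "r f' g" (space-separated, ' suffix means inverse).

  after f: (1 2 3 4 7)
  after r': (1 4 6)(2 7 5)

f r'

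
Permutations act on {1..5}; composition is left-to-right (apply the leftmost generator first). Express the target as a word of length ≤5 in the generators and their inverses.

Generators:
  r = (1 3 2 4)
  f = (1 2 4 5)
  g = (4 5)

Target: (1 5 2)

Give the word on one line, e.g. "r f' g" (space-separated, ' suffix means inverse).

f g f g'

  after f: (1 2 4 5)
  after g: (1 2 5)
  after f: (1 4 5 2)
  after g': (1 5 2)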